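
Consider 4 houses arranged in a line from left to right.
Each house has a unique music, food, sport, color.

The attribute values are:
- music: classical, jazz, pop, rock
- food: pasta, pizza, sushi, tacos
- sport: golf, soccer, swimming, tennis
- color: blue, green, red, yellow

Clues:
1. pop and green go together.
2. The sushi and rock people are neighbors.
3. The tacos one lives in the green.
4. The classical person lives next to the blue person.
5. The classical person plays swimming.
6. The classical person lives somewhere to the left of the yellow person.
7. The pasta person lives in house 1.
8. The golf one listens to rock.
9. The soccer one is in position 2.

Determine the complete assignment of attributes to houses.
Solution:

House | Music | Food | Sport | Color
------------------------------------
  1   | classical | pasta | swimming | red
  2   | jazz | sushi | soccer | blue
  3   | rock | pizza | golf | yellow
  4   | pop | tacos | tennis | green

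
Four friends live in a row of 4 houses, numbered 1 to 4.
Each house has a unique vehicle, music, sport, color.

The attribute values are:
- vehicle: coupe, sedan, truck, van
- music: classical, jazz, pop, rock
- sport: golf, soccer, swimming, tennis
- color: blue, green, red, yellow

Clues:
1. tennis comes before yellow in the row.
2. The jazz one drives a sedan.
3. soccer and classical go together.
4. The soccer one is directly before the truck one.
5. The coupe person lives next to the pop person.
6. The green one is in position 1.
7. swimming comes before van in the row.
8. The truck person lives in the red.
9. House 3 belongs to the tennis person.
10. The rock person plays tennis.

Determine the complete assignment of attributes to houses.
Solution:

House | Vehicle | Music | Sport | Color
---------------------------------------
  1   | coupe | classical | soccer | green
  2   | truck | pop | swimming | red
  3   | van | rock | tennis | blue
  4   | sedan | jazz | golf | yellow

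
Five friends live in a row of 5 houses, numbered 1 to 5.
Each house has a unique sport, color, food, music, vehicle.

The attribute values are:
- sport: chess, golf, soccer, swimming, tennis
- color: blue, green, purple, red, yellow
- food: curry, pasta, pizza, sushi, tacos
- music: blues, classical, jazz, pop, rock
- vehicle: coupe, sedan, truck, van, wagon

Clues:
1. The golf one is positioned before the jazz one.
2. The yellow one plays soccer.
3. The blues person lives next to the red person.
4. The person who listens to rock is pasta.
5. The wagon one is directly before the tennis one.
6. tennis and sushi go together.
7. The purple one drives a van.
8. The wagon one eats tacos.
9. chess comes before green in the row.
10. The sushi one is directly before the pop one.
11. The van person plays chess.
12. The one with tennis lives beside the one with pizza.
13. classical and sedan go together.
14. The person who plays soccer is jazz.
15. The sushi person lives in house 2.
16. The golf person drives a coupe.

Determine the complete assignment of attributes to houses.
Solution:

House | Sport | Color | Food | Music | Vehicle
----------------------------------------------
  1   | swimming | blue | tacos | blues | wagon
  2   | tennis | red | sushi | classical | sedan
  3   | chess | purple | pizza | pop | van
  4   | golf | green | pasta | rock | coupe
  5   | soccer | yellow | curry | jazz | truck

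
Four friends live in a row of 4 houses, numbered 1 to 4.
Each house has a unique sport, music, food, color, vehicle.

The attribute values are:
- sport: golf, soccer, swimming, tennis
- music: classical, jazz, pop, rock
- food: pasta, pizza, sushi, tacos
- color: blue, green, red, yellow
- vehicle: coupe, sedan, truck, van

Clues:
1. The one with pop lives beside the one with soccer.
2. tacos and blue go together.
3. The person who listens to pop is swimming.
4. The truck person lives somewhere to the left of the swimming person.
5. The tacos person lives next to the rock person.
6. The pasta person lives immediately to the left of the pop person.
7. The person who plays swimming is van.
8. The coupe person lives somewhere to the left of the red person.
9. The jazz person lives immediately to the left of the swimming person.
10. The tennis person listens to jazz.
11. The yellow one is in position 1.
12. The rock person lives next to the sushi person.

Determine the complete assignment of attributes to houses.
Solution:

House | Sport | Music | Food | Color | Vehicle
----------------------------------------------
  1   | tennis | jazz | pasta | yellow | truck
  2   | swimming | pop | tacos | blue | van
  3   | soccer | rock | pizza | green | coupe
  4   | golf | classical | sushi | red | sedan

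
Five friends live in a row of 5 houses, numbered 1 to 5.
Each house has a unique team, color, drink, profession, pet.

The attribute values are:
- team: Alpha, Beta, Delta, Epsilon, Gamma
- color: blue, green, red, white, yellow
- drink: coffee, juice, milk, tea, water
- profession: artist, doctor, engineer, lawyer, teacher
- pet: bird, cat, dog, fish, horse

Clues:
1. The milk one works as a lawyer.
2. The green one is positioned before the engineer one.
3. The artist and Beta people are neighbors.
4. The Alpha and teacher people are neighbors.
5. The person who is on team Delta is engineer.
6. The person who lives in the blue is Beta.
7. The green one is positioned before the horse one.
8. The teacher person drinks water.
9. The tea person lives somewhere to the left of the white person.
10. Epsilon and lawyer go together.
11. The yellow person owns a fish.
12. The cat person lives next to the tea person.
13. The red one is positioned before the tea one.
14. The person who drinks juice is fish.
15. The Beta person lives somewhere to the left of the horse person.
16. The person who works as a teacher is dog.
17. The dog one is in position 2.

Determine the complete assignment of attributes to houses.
Solution:

House | Team | Color | Drink | Profession | Pet
-----------------------------------------------
  1   | Alpha | yellow | juice | artist | fish
  2   | Beta | blue | water | teacher | dog
  3   | Epsilon | red | milk | lawyer | cat
  4   | Gamma | green | tea | doctor | bird
  5   | Delta | white | coffee | engineer | horse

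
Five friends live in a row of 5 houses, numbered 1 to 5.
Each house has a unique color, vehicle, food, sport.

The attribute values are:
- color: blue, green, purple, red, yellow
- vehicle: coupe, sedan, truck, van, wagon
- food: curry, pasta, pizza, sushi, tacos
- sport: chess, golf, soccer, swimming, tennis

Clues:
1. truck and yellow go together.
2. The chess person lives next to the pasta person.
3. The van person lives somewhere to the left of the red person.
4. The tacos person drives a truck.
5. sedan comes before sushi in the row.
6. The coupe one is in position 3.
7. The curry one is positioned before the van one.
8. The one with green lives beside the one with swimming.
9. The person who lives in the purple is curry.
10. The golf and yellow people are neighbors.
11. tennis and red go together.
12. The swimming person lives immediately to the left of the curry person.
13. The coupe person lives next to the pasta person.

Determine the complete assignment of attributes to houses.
Solution:

House | Color | Vehicle | Food | Sport
--------------------------------------
  1   | green | sedan | pizza | golf
  2   | yellow | truck | tacos | swimming
  3   | purple | coupe | curry | chess
  4   | blue | van | pasta | soccer
  5   | red | wagon | sushi | tennis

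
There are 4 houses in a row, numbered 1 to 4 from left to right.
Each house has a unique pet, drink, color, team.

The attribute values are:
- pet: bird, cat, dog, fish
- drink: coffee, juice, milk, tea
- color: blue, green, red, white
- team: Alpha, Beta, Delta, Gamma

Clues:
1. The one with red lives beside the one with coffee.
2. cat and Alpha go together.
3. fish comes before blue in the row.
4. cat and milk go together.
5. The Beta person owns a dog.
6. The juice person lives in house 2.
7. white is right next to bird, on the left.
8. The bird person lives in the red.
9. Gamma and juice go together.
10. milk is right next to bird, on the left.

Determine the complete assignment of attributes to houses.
Solution:

House | Pet | Drink | Color | Team
----------------------------------
  1   | cat | milk | white | Alpha
  2   | bird | juice | red | Gamma
  3   | fish | coffee | green | Delta
  4   | dog | tea | blue | Beta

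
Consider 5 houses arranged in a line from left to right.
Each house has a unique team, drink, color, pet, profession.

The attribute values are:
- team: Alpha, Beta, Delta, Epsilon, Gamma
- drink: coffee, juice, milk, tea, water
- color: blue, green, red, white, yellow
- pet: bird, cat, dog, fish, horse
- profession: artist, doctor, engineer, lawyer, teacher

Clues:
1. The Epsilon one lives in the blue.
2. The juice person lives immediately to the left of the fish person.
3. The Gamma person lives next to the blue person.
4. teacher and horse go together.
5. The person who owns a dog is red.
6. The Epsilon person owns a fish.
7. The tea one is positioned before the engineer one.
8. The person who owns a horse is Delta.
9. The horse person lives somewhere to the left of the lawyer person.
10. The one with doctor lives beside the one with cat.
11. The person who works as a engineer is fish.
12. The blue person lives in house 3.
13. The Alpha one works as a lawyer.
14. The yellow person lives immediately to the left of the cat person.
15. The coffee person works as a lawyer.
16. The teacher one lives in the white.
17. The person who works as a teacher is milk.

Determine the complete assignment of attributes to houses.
Solution:

House | Team | Drink | Color | Pet | Profession
-----------------------------------------------
  1   | Beta | tea | yellow | bird | doctor
  2   | Gamma | juice | green | cat | artist
  3   | Epsilon | water | blue | fish | engineer
  4   | Delta | milk | white | horse | teacher
  5   | Alpha | coffee | red | dog | lawyer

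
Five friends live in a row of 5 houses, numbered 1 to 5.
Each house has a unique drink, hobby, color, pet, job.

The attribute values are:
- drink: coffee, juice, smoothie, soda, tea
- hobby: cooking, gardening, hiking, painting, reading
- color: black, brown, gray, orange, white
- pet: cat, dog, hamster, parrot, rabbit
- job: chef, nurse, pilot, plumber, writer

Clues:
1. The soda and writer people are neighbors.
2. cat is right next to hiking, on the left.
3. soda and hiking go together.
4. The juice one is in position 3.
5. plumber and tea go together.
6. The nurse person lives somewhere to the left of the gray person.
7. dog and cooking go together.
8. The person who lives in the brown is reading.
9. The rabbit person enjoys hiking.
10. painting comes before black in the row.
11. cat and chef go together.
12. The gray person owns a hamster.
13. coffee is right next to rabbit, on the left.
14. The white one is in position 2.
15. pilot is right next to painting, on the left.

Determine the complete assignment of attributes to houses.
Solution:

House | Drink | Hobby | Color | Pet | Job
-----------------------------------------
  1   | coffee | reading | brown | cat | chef
  2   | soda | hiking | white | rabbit | pilot
  3   | juice | painting | orange | parrot | writer
  4   | smoothie | cooking | black | dog | nurse
  5   | tea | gardening | gray | hamster | plumber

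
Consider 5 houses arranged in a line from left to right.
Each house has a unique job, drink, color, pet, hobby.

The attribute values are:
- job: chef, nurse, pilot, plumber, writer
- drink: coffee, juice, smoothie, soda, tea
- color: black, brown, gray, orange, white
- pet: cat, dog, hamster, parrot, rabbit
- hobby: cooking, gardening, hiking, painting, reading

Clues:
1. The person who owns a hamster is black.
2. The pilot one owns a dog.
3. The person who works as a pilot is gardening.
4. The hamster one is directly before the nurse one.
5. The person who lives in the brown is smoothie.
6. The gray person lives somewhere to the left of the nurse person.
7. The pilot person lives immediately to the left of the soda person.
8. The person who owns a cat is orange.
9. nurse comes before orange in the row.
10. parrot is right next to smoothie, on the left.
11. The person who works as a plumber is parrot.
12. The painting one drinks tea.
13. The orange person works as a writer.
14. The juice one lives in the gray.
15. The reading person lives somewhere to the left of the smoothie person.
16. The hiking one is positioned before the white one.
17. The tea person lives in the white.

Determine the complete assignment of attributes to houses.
Solution:

House | Job | Drink | Color | Pet | Hobby
-----------------------------------------
  1   | plumber | juice | gray | parrot | reading
  2   | pilot | smoothie | brown | dog | gardening
  3   | chef | soda | black | hamster | hiking
  4   | nurse | tea | white | rabbit | painting
  5   | writer | coffee | orange | cat | cooking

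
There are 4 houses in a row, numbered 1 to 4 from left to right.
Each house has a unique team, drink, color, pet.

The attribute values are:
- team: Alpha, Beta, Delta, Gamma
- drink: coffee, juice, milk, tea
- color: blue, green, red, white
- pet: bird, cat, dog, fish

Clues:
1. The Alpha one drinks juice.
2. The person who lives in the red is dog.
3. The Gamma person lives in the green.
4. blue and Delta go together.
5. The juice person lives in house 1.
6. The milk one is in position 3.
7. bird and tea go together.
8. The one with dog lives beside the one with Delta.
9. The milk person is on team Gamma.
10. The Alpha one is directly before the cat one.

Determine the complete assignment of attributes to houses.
Solution:

House | Team | Drink | Color | Pet
----------------------------------
  1   | Alpha | juice | red | dog
  2   | Delta | coffee | blue | cat
  3   | Gamma | milk | green | fish
  4   | Beta | tea | white | bird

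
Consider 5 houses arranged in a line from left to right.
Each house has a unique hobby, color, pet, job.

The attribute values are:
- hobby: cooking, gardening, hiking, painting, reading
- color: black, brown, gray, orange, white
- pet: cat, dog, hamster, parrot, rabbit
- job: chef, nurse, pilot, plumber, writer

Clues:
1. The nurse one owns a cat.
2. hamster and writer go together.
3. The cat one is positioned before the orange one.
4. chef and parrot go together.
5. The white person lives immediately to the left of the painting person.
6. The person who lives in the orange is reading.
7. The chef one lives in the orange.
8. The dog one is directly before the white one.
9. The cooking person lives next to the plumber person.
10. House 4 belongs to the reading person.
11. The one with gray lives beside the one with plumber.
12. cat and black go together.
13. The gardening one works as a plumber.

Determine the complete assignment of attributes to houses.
Solution:

House | Hobby | Color | Pet | Job
---------------------------------
  1   | cooking | gray | dog | pilot
  2   | gardening | white | rabbit | plumber
  3   | painting | black | cat | nurse
  4   | reading | orange | parrot | chef
  5   | hiking | brown | hamster | writer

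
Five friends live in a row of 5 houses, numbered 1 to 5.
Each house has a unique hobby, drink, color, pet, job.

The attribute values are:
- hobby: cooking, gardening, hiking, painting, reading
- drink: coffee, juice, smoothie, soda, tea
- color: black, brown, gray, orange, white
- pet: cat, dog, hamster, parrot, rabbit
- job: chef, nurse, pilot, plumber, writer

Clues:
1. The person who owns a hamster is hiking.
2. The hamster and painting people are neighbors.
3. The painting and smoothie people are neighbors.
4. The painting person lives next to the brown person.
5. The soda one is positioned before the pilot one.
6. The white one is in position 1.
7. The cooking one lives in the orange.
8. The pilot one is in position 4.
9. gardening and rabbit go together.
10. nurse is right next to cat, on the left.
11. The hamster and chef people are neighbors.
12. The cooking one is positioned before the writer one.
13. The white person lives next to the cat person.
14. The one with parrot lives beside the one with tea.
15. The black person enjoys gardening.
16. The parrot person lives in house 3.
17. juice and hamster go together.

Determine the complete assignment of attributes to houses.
Solution:

House | Hobby | Drink | Color | Pet | Job
-----------------------------------------
  1   | hiking | juice | white | hamster | nurse
  2   | painting | soda | gray | cat | chef
  3   | reading | smoothie | brown | parrot | plumber
  4   | cooking | tea | orange | dog | pilot
  5   | gardening | coffee | black | rabbit | writer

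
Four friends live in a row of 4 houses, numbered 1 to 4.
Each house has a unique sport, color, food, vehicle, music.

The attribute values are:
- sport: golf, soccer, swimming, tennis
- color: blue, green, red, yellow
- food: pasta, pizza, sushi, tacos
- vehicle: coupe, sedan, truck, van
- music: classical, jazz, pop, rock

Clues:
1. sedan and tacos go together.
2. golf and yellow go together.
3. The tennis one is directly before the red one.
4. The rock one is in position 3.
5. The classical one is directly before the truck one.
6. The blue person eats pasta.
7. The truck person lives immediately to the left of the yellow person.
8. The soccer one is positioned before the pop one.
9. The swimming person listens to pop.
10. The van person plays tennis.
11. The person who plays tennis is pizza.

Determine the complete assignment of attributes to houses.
Solution:

House | Sport | Color | Food | Vehicle | Music
----------------------------------------------
  1   | tennis | green | pizza | van | classical
  2   | soccer | red | sushi | truck | jazz
  3   | golf | yellow | tacos | sedan | rock
  4   | swimming | blue | pasta | coupe | pop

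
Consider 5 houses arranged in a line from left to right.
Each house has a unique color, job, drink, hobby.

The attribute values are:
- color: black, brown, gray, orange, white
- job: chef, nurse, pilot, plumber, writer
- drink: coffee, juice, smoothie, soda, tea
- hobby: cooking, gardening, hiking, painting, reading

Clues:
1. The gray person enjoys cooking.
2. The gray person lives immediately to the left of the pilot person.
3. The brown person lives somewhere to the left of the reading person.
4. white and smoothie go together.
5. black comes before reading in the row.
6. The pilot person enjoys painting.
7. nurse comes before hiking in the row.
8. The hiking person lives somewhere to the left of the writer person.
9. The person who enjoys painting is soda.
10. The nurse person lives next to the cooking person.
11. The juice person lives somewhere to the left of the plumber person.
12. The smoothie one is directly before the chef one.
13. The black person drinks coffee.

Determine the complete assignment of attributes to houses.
Solution:

House | Color | Job | Drink | Hobby
-----------------------------------
  1   | white | nurse | smoothie | gardening
  2   | gray | chef | juice | cooking
  3   | brown | pilot | soda | painting
  4   | black | plumber | coffee | hiking
  5   | orange | writer | tea | reading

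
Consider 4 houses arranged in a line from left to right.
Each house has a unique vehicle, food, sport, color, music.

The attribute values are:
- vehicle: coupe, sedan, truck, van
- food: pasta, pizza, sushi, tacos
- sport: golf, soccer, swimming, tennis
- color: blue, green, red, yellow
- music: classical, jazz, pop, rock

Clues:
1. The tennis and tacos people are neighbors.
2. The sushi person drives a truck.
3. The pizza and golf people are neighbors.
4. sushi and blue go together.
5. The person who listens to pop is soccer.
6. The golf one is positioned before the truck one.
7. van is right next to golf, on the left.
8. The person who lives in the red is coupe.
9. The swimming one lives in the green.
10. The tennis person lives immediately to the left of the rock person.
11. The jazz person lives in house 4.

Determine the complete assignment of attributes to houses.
Solution:

House | Vehicle | Food | Sport | Color | Music
----------------------------------------------
  1   | van | pizza | tennis | yellow | classical
  2   | coupe | tacos | golf | red | rock
  3   | truck | sushi | soccer | blue | pop
  4   | sedan | pasta | swimming | green | jazz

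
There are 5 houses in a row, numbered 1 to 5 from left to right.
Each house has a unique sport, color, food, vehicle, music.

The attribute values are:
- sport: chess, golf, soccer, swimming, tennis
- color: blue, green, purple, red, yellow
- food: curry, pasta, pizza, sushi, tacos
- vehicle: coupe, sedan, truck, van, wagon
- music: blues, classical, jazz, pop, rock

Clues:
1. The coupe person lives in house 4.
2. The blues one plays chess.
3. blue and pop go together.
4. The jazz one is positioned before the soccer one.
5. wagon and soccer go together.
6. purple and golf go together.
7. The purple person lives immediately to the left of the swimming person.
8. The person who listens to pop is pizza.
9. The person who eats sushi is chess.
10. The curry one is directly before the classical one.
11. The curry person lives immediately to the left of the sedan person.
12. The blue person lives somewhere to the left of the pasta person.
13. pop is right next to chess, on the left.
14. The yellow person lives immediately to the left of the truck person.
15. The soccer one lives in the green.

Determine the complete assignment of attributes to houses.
Solution:

House | Sport | Color | Food | Vehicle | Music
----------------------------------------------
  1   | golf | purple | curry | van | jazz
  2   | swimming | yellow | tacos | sedan | classical
  3   | tennis | blue | pizza | truck | pop
  4   | chess | red | sushi | coupe | blues
  5   | soccer | green | pasta | wagon | rock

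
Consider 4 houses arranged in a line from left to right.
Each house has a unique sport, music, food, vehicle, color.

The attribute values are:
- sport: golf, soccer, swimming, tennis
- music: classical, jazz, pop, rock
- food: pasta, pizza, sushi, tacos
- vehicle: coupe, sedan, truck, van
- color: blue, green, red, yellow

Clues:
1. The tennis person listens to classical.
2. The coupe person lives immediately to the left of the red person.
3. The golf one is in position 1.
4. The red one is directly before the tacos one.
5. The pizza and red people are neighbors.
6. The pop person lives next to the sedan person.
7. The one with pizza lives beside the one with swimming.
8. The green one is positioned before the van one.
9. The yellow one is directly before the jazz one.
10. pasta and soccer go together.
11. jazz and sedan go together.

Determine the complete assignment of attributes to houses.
Solution:

House | Sport | Music | Food | Vehicle | Color
----------------------------------------------
  1   | golf | pop | pizza | coupe | yellow
  2   | swimming | jazz | sushi | sedan | red
  3   | tennis | classical | tacos | truck | green
  4   | soccer | rock | pasta | van | blue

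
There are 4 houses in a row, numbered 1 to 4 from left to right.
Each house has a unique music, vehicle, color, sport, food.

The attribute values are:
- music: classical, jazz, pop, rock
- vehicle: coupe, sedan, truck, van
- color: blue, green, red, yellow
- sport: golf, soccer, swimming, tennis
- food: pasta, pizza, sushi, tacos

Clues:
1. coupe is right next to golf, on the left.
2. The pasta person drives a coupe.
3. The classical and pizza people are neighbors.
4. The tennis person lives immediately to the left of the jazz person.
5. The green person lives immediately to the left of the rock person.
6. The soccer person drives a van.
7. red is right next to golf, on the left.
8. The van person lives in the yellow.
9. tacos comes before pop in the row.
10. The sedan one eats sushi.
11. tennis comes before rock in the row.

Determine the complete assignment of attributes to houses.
Solution:

House | Music | Vehicle | Color | Sport | Food
----------------------------------------------
  1   | classical | coupe | red | tennis | pasta
  2   | jazz | truck | green | golf | pizza
  3   | rock | van | yellow | soccer | tacos
  4   | pop | sedan | blue | swimming | sushi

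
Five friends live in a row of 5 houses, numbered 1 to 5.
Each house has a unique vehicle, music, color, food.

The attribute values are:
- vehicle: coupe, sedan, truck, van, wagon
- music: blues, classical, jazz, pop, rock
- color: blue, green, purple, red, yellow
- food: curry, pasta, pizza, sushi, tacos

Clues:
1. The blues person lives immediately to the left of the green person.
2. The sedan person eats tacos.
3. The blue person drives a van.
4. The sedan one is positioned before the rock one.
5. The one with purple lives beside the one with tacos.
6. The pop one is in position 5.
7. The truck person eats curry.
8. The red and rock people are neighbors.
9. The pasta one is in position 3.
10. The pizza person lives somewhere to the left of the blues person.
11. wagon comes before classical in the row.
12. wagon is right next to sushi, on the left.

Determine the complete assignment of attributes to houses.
Solution:

House | Vehicle | Music | Color | Food
--------------------------------------
  1   | coupe | jazz | purple | pizza
  2   | sedan | blues | red | tacos
  3   | wagon | rock | green | pasta
  4   | van | classical | blue | sushi
  5   | truck | pop | yellow | curry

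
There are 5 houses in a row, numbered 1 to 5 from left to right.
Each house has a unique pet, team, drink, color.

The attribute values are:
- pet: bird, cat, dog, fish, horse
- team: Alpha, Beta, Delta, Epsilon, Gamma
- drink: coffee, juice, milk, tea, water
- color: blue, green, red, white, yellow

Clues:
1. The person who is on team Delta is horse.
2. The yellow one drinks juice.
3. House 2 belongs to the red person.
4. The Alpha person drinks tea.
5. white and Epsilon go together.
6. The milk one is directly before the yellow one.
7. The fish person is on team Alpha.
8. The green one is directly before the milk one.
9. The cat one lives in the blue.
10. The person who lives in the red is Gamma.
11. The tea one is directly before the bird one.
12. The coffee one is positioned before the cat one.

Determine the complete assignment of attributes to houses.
Solution:

House | Pet | Team | Drink | Color
----------------------------------
  1   | fish | Alpha | tea | green
  2   | bird | Gamma | milk | red
  3   | horse | Delta | juice | yellow
  4   | dog | Epsilon | coffee | white
  5   | cat | Beta | water | blue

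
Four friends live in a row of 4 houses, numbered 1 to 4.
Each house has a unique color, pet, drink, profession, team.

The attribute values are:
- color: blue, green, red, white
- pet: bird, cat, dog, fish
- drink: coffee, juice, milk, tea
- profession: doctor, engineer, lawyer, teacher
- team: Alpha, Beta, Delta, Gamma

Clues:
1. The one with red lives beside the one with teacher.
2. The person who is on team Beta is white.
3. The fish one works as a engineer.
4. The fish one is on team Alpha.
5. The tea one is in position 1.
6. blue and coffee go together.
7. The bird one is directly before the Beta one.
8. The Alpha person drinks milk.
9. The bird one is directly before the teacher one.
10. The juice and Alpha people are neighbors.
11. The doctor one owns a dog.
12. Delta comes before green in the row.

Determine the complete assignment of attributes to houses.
Solution:

House | Color | Pet | Drink | Profession | Team
-----------------------------------------------
  1   | red | bird | tea | lawyer | Delta
  2   | white | cat | juice | teacher | Beta
  3   | green | fish | milk | engineer | Alpha
  4   | blue | dog | coffee | doctor | Gamma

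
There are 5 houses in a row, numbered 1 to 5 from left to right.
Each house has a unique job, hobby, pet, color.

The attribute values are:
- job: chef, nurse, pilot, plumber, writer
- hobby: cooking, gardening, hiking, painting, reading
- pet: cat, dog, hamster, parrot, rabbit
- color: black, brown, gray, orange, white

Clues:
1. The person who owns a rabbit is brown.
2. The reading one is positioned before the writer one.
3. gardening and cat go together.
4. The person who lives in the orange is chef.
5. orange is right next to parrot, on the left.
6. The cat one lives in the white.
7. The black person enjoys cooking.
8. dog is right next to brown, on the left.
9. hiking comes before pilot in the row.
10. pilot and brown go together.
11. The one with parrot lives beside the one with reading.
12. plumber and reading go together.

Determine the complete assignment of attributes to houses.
Solution:

House | Job | Hobby | Pet | Color
---------------------------------
  1   | chef | hiking | hamster | orange
  2   | nurse | cooking | parrot | black
  3   | plumber | reading | dog | gray
  4   | pilot | painting | rabbit | brown
  5   | writer | gardening | cat | white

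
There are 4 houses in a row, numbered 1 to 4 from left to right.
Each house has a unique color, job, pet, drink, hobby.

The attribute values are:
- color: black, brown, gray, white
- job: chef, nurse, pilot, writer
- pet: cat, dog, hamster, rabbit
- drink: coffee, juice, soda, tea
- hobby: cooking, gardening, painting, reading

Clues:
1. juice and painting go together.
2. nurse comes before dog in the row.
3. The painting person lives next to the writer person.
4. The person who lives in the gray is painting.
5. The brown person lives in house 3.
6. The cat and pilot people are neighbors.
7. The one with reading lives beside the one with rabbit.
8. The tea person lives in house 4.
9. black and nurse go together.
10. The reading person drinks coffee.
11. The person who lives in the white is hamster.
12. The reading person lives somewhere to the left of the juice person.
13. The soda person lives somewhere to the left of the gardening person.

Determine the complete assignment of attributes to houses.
Solution:

House | Color | Job | Pet | Drink | Hobby
-----------------------------------------
  1   | black | nurse | cat | coffee | reading
  2   | gray | pilot | rabbit | juice | painting
  3   | brown | writer | dog | soda | cooking
  4   | white | chef | hamster | tea | gardening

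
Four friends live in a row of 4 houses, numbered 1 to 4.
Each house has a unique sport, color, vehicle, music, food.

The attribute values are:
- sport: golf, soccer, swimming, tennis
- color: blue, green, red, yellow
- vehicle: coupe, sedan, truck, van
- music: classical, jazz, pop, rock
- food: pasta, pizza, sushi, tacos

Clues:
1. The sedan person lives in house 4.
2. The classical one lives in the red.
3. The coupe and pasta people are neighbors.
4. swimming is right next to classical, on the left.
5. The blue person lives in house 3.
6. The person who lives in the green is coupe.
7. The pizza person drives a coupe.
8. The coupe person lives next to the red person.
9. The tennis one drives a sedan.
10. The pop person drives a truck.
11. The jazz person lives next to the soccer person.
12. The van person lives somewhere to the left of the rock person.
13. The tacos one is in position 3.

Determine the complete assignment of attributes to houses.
Solution:

House | Sport | Color | Vehicle | Music | Food
----------------------------------------------
  1   | swimming | green | coupe | jazz | pizza
  2   | soccer | red | van | classical | pasta
  3   | golf | blue | truck | pop | tacos
  4   | tennis | yellow | sedan | rock | sushi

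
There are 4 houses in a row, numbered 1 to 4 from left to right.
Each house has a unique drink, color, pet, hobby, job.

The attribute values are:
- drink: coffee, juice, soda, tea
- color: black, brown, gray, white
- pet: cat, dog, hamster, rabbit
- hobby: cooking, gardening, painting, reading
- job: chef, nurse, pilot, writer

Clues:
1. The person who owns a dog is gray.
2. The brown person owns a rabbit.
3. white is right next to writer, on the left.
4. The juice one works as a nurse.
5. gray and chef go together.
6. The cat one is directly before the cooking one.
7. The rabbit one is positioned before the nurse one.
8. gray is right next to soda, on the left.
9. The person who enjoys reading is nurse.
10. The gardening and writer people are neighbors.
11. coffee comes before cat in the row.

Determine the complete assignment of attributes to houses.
Solution:

House | Drink | Color | Pet | Hobby | Job
-----------------------------------------
  1   | coffee | gray | dog | painting | chef
  2   | soda | white | cat | gardening | pilot
  3   | tea | brown | rabbit | cooking | writer
  4   | juice | black | hamster | reading | nurse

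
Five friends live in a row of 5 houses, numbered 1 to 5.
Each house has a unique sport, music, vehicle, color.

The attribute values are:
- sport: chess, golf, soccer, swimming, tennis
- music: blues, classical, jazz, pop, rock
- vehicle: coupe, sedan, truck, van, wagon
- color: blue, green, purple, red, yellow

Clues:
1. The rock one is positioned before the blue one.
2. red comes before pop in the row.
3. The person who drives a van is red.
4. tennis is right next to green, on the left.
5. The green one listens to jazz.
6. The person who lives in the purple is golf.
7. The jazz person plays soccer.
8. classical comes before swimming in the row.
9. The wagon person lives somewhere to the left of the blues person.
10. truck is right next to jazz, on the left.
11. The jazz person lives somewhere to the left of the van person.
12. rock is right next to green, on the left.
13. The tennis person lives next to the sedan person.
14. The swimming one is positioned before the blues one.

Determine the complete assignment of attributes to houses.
Solution:

House | Sport | Music | Vehicle | Color
---------------------------------------
  1   | tennis | rock | truck | yellow
  2   | soccer | jazz | sedan | green
  3   | chess | classical | van | red
  4   | swimming | pop | wagon | blue
  5   | golf | blues | coupe | purple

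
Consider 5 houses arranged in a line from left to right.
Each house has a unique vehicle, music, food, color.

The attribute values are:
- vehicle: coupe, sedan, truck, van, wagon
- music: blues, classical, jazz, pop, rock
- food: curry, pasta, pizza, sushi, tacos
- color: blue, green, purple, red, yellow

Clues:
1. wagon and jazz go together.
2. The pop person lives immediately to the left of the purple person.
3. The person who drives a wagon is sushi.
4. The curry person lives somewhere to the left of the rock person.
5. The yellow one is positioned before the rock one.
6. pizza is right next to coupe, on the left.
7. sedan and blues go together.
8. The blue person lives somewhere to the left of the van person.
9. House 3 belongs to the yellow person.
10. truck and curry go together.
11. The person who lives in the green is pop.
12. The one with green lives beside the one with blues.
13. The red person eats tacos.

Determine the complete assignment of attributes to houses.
Solution:

House | Vehicle | Music | Food | Color
--------------------------------------
  1   | truck | pop | curry | green
  2   | sedan | blues | pizza | purple
  3   | coupe | classical | pasta | yellow
  4   | wagon | jazz | sushi | blue
  5   | van | rock | tacos | red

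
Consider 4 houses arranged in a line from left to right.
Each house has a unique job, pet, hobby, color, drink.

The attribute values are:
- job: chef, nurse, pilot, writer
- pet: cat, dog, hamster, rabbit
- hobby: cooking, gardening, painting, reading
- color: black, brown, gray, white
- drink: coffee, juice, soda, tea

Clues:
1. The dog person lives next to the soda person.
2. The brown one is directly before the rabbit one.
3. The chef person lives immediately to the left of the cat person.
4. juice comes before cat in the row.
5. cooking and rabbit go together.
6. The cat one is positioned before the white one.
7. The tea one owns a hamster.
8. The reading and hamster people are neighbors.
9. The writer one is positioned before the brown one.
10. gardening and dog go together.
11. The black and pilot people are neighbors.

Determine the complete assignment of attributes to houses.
Solution:

House | Job | Pet | Hobby | Color | Drink
-----------------------------------------
  1   | chef | dog | gardening | gray | juice
  2   | writer | cat | reading | black | soda
  3   | pilot | hamster | painting | brown | tea
  4   | nurse | rabbit | cooking | white | coffee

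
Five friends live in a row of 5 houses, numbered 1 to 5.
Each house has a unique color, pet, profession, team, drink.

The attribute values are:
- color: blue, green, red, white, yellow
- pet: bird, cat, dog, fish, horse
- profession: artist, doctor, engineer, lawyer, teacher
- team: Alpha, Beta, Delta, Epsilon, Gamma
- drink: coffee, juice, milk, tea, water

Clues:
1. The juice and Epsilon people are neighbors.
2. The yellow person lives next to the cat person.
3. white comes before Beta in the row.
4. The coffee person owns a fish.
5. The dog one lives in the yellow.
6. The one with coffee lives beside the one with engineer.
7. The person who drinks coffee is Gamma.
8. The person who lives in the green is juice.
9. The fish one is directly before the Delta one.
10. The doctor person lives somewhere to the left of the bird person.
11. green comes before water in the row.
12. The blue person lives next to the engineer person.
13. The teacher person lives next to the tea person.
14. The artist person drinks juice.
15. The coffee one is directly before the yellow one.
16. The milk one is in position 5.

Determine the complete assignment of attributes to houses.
Solution:

House | Color | Pet | Profession | Team | Drink
-----------------------------------------------
  1   | blue | fish | teacher | Gamma | coffee
  2   | yellow | dog | engineer | Delta | tea
  3   | green | cat | artist | Alpha | juice
  4   | white | horse | doctor | Epsilon | water
  5   | red | bird | lawyer | Beta | milk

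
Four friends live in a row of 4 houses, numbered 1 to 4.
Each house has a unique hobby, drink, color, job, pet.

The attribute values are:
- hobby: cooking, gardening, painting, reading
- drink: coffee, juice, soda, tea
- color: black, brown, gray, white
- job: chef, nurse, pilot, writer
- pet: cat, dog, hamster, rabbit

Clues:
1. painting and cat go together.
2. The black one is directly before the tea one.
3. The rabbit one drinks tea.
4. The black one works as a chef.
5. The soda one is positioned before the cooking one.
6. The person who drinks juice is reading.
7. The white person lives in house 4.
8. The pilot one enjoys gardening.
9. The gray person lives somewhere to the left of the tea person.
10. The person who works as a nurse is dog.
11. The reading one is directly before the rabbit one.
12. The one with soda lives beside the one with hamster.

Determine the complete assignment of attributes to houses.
Solution:

House | Hobby | Drink | Color | Job | Pet
-----------------------------------------
  1   | painting | soda | gray | writer | cat
  2   | reading | juice | black | chef | hamster
  3   | gardening | tea | brown | pilot | rabbit
  4   | cooking | coffee | white | nurse | dog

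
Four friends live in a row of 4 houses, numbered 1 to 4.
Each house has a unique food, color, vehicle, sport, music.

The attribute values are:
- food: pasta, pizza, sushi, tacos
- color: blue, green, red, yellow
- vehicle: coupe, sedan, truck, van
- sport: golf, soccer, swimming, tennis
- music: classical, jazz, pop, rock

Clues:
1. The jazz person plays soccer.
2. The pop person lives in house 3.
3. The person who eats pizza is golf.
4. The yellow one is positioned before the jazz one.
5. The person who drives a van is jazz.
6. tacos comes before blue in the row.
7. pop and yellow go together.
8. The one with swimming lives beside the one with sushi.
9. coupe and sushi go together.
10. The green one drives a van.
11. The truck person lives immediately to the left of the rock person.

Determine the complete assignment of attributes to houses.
Solution:

House | Food | Color | Vehicle | Sport | Music
----------------------------------------------
  1   | tacos | red | truck | swimming | classical
  2   | sushi | blue | coupe | tennis | rock
  3   | pizza | yellow | sedan | golf | pop
  4   | pasta | green | van | soccer | jazz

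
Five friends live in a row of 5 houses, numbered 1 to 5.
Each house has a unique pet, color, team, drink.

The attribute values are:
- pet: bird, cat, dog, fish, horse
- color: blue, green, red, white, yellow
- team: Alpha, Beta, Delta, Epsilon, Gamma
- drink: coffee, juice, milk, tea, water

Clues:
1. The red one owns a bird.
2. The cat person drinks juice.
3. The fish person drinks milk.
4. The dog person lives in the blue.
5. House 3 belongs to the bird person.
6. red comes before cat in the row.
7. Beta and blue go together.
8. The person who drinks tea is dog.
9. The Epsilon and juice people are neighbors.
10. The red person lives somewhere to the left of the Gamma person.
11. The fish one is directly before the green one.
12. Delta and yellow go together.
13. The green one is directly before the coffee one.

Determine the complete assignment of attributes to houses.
Solution:

House | Pet | Color | Team | Drink
----------------------------------
  1   | fish | yellow | Delta | milk
  2   | horse | green | Alpha | water
  3   | bird | red | Epsilon | coffee
  4   | cat | white | Gamma | juice
  5   | dog | blue | Beta | tea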